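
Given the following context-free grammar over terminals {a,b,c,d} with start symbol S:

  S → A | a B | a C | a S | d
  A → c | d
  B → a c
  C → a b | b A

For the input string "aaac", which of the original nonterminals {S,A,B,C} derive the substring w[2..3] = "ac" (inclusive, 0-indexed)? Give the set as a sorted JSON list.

CNF form of G:
  S -> T0 B | T0 C | T0 S | c | d
  A -> c | d
  B -> T0 T1
  C -> T0 T2 | T2 A
  T0 -> a
  T1 -> c
  T2 -> b

CYK table (by increasing span) (cells [i..j] with 2 ≤ i ≤ j ≤ 3 only):
  T[2,2] 'a' = {T0}  orig:{}
  T[3,3] 'c' = {A,S,T1}  orig:{A,S}
  T[2,3] 'ac' = {B,S}

Original NTs in T[2,3] deriving "ac": ["B", "S"]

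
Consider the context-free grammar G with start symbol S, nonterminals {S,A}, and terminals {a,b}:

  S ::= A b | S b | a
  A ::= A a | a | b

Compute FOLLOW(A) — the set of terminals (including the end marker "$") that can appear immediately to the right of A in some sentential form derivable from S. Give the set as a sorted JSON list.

Compute FIRST by fixpoint:
pass 1:
  A via A→a: +{a}
  A via A→b: +{b}
  S via S→A b: +{a,b}
  FIRST(S)={a,b}  FIRST(A)={a,b}
pass 2: (stable)
  FIRST(S)={a,b}  FIRST(A)={a,b}

Compute FOLLOW by fixpoint:
initialize: $ ∈ FOLLOW(S)
round 1:
  A→A a: FOLLOW(A) ⊇ FIRST(a) = {a}; new: +{a}
  S→A b: FOLLOW(A) ⊇ FIRST(b) = {b}; new: +{b}
  S→S b: FOLLOW(S) ⊇ FIRST(b) = {b}; new: +{b}
  S: {$,b}  A: {a,b}
round 2: done
  S: {$,b}  A: {a,b}

FOLLOW(A) = ["a", "b"]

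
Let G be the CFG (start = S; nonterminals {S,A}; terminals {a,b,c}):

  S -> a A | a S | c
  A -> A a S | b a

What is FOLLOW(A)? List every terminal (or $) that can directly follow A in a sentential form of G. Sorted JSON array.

FIRST iteration:
[1]
  A via A→b a: +{b}
  S via S→a A: +{a}
  S via S→c: +{c}
  FIRST[S]={a,c}  FIRST[A]={b}
[2] (no change)
  FIRST[S]={a,c}  FIRST[A]={b}

FOLLOW sets:
initialize: $ ∈ FOLLOW(S)
iter 1:
  A→A a S: FOLLOW(A) ⊇ FIRST(a) = {a}; new: +{a}
  A→A a S: FOLLOW(S) ⊇ FOLLOW(A) ⊇ {a}; new: +{a}
  S→a A: FOLLOW(A) ⊇ FOLLOW(S) ⊇ {$,a}; new: +{$}
  FOLLOW(S)={$,a}  FOLLOW(A)={$,a}
iter 2: (stable)
  FOLLOW(S)={$,a}  FOLLOW(A)={$,a}

FOLLOW(A) = ["$", "a"]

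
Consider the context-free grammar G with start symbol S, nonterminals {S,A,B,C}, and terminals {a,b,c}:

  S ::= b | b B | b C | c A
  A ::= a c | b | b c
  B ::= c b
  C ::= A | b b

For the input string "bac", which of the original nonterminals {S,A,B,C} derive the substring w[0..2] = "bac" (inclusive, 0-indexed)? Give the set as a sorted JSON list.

Convert to CNF:
  S -> T1 A | T2 B | T2 C | b
  A -> T0 T1 | T2 T1 | b
  B -> T1 T2
  C -> T0 T1 | T2 T1 | T2 T2 | b
  T0 -> a
  T1 -> c
  T2 -> b

CYK fill — only the sub-triangle for w[0..2]:
  cell(0,0) b: {A,C,S,T2}  orig:{A,C,S}
  cell(1,1) a: {T0}  orig:{}
  cell(2,2) c: {T1}  orig:{}
  cell(0,1) ba: ∅
  cell(1,2) ac: {A,C}
  cell(0,2) bac: {S}

Original NTs in T[0,2] deriving "bac": ["S"]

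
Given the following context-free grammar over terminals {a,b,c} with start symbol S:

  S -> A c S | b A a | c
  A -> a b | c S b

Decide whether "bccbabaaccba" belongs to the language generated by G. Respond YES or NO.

Convert to CNF:
  S -> A X4 | T1 X5 | c
  A -> T0 T1 | T2 X3
  T0 -> a
  T1 -> b
  T2 -> c
  X3 -> S T1
  X4 -> T2 S
  X5 -> A T0

Fill CYK table bottom-up:
  cell(0,0) b: {T1}  orig:{}
  cell(1,1) c: {S,T2}  orig:{S}
  cell(2,2) c: {S,T2}  orig:{S}
  cell(3,3) b: {T1}  orig:{}
  cell(4,4) a: {T0}  orig:{}
  cell(5,5) b: {T1}  orig:{}
  cell(6,6) a: {T0}  orig:{}
  cell(7,7) a: {T0}  orig:{}
  cell(8,8) c: {S,T2}  orig:{S}
  cell(9,9) c: {S,T2}  orig:{S}
  cell(10,10) b: {T1}  orig:{}
  cell(11,11) a: {T0}  orig:{}
  cell(0,1) bc: ∅
  cell(1,2) cc: {X4}  orig:{}
  cell(2,3) cb: {X3}  orig:{}
  cell(3,4) ba: ∅
  cell(4,5) ab: {A}
  cell(5,6) ba: ∅
  cell(6,7) aa: ∅
  cell(7,8) ac: ∅
  cell(8,9) cc: {X4}  orig:{}
  cell(9,10) cb: {X3}  orig:{}
  cell(10,11) ba: ∅
  cell(0,2) bcc: ∅
  cell(1,3) ccb: {A}
  cell(2,4) cba: ∅
  cell(3,5) bab: ∅
  cell(4,6) aba: {X5}  orig:{}
  cell(5,7) baa: ∅
  cell(6,8) aac: ∅
  cell(7,9) acc: ∅
  cell(8,10) ccb: {A}
  cell(9,11) cba: ∅
  cell(0,3) bccb: ∅
  cell(1,4) ccba: {X5}  orig:{}
  cell(2,5) cbab: ∅
  cell(3,6) baba: {S}
  cell(4,7) abaa: ∅
  cell(5,8) baac: ∅
  cell(6,9) aacc: ∅
  cell(7,10) accb: ∅
  cell(8,11) ccba: {X5}  orig:{}
  cell(0,4) bccba: {S}
  cell(1,5) ccbab: ∅
  cell(2,6) cbaba: {X4}  orig:{}
  cell(3,7) babaa: ∅
  cell(4,8) abaac: ∅
  cell(5,9) baacc: ∅
  cell(6,10) aaccb: ∅
  cell(7,11) accba: ∅
  cell(0,5) bccbab: {X3}  orig:{}
  cell(1,6) ccbaba: ∅
  cell(2,7) cbabaa: ∅
  cell(3,8) babaac: ∅
  cell(4,9) abaacc: ∅
  cell(5,10) baaccb: ∅
  cell(6,11) aaccba: ∅
  cell(0,6) bccbaba: ∅
  cell(1,7) ccbabaa: ∅
  cell(2,8) cbabaac: ∅
  cell(3,9) babaacc: ∅
  cell(4,10) abaaccb: ∅
  cell(5,11) baaccba: ∅
  cell(0,7) bccbabaa: ∅
  cell(1,8) ccbabaac: ∅
  cell(2,9) cbabaacc: ∅
  cell(3,10) babaaccb: ∅
  cell(4,11) abaaccba: ∅
  cell(0,8) bccbabaac: ∅
  cell(1,9) ccbabaacc: ∅
  cell(2,10) cbabaaccb: ∅
  cell(3,11) babaaccba: ∅
  cell(0,9) bccbabaacc: ∅
  cell(1,10) ccbabaaccb: ∅
  cell(2,11) cbabaaccba: ∅
  cell(0,10) bccbabaaccb: ∅
  cell(1,11) ccbabaaccba: ∅
  cell(0,11) bccbabaaccba: ∅

S ∉ T[0,11] ⇒ NO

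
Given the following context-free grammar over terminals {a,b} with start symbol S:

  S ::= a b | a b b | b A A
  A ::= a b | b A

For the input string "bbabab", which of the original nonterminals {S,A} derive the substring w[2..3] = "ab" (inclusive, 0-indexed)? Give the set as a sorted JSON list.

Convert to CNF:
  S -> T0 T1 | T0 X2 | T1 X3
  A -> T0 T1 | T1 A
  T0 -> a
  T1 -> b
  X2 -> T1 T1
  X3 -> A A

Fill CYK table bottom-up (cells [i..j] with 2 ≤ i ≤ j ≤ 3 only):
  cell(2,2) a: {T0}  orig:{}
  cell(3,3) b: {T1}  orig:{}
  cell(2,3) ab: {A,S}

Original NTs in T[2,3] deriving "ab": ["A", "S"]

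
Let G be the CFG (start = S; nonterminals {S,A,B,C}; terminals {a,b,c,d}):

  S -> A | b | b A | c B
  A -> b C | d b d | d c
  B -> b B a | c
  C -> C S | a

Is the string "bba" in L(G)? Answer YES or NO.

Convert to CNF:
  S -> T0 A | T0 C | T1 T2 | T1 X6 | T2 B | b
  A -> T0 C | T1 T2 | T1 X4
  B -> T0 X5 | c
  C -> C S | a
  T0 -> b
  T1 -> d
  T2 -> c
  T3 -> a
  X4 -> T0 T1
  X5 -> B T3
  X6 -> T0 T1

CYK table (by increasing span):
  T[0,0] 'b' = {S,T0}  orig:{S}
  T[1,1] 'b' = {S,T0}  orig:{S}
  T[2,2] 'a' = {C,T3}  orig:{C}
  T[0,1] 'bb' = ∅
  T[1,2] 'ba' = {A,S}
  T[0,2] 'bba' = {S}

S ∈ T[0,2] ⇒ YES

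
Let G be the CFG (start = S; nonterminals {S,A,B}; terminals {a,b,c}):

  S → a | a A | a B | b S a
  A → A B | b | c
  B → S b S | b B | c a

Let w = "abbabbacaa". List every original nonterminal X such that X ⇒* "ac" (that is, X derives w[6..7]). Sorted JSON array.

CNF form of G:
  S -> T0 X4 | T2 A | T2 B | a
  A -> A B | b | c
  B -> S X3 | T0 B | T1 T2
  T0 -> b
  T1 -> c
  T2 -> a
  X3 -> T0 S
  X4 -> S T2

Fill CYK table bottom-up — only the sub-triangle for w[6..7]:
  [6..6]={S,T2}  "a"  orig:{S}
  [7..7]={A,T1}  "c"  orig:{A}
  [6..7]={S}  "ac"

Original NTs in T[6,7] deriving "ac": ["S"]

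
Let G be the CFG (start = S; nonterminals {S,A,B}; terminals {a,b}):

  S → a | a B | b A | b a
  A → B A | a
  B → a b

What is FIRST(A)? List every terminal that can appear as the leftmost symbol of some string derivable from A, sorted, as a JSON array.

Compute FIRST by fixpoint:
round 1:
  A via A→a: +{a}
  B via B→a b: +{a}
  S via S→a: +{a}
  S via S→b A: +{b}
  FIRST[S]={a,b}  FIRST[A]={a}  FIRST[B]={a}
round 2: — fixpoint
  FIRST[S]={a,b}  FIRST[A]={a}  FIRST[B]={a}

FIRST(A) = ["a"]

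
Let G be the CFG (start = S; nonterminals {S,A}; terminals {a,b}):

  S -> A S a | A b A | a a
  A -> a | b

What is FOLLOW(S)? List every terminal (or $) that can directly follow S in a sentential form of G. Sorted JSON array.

Compute FIRST by fixpoint:
[1]
  A via A→a: +{a}
  A via A→b: +{b}
  S via S→A S a: +{a,b}
  FIRST[S]={a,b}  FIRST[A]={a,b}
[2] (stable)
  FIRST[S]={a,b}  FIRST[A]={a,b}

Compute FOLLOW by fixpoint:
seed FOLLOW(S) with $
[1]
  S→A S a: FOLLOW(A) ⊇ FIRST(S) = {a,b}; new: +{a,b}
  S→A S a: FOLLOW(S) ⊇ FIRST(a) = {a}; new: +{a}
  S→A b A: FOLLOW(A) ⊇ FOLLOW(S) ⊇ {$,a}; new: +{$}
  S: {$,a}  A: {$,a,b}
[2] (no change)
  S: {$,a}  A: {$,a,b}

FOLLOW(S) = ["$", "a"]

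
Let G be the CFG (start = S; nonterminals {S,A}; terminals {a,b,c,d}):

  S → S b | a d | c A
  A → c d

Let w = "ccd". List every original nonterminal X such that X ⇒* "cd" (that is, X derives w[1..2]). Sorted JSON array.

CNF form of G:
  S -> S T2 | T0 A | T3 T1
  A -> T0 T1
  T0 -> c
  T1 -> d
  T2 -> b
  T3 -> a

Fill CYK table bottom-up (cells [i..j] with 1 ≤ i ≤ j ≤ 2 only):
  cell(1,1) c: {T0}  orig:{}
  cell(2,2) d: {T1}  orig:{}
  cell(1,2) cd: {A}

Original NTs in T[1,2] deriving "cd": ["A"]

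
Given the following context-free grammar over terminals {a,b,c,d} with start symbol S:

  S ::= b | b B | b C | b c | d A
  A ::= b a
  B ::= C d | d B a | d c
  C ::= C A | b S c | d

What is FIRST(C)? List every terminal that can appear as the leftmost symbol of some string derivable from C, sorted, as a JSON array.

FIRST sets, iterate to fixpoint:
[1]
  A via A→b a: +{b}
  B via B→d B a: +{d}
  C via C→b S c: +{b}
  C via C→d: +{d}
  S via S→b: +{b}
  S via S→d A: +{d}
  S: {b,d}  A: {b}  B: {d}  C: {b,d}
[2]
  B via B→C d: +{b}
  S: {b,d}  A: {b}  B: {b,d}  C: {b,d}
[3] — fixpoint
  S: {b,d}  A: {b}  B: {b,d}  C: {b,d}

FIRST(C) = ["b", "d"]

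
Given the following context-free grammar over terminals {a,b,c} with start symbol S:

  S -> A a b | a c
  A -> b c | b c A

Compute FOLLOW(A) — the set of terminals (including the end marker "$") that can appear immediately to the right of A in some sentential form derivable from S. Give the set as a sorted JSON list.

FIRST sets, iterate to fixpoint:
pass 1:
  A via A→b c: +{b}
  S via S→A a b: +{b}
  S via S→a c: +{a}
  S: {a,b}  A: {b}
pass 2: (stable)
  S: {a,b}  A: {b}

FOLLOW iteration:
seed FOLLOW(S) with $
[1]
  S→A a b: FOLLOW(A) ⊇ FIRST(a) = {a}; new: +{a}
  S: {$}  A: {a}
[2] — fixpoint
  S: {$}  A: {a}

FOLLOW(A) = ["a"]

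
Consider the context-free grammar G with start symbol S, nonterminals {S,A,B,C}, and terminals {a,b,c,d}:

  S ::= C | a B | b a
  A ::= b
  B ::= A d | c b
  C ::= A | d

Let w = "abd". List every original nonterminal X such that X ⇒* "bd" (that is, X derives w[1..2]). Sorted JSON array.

Convert to CNF:
  S -> T2 T3 | T3 B | b | d
  A -> b
  B -> A T0 | T1 T2
  C -> b | d
  T0 -> d
  T1 -> c
  T2 -> b
  T3 -> a

CYK fill, restricted to cells inside w[1..2]:
  T[1,1] 'b' = {A,C,S,T2}  orig:{A,C,S}
  T[2,2] 'd' = {C,S,T0}  orig:{C,S}
  T[1,2] 'bd' = {B}

Original NTs in T[1,2] deriving "bd": ["B"]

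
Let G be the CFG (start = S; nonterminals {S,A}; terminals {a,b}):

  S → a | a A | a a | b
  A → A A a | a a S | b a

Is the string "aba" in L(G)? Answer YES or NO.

Convert to CNF:
  S -> T0 A | T0 T0 | a | b
  A -> A X2 | T0 X3 | T1 T0
  T0 -> a
  T1 -> b
  X2 -> A T0
  X3 -> T0 S

CYK table (by increasing span):
  [0..0]={S,T0}  "a"  orig:{S}
  [1..1]={S,T1}  "b"  orig:{S}
  [2..2]={S,T0}  "a"  orig:{S}
  [0..1]={X3}  "ab"  orig:{}
  [1..2]={A}  "ba"
  [0..2]={S}  "aba"

S ∈ T[0,2] ⇒ YES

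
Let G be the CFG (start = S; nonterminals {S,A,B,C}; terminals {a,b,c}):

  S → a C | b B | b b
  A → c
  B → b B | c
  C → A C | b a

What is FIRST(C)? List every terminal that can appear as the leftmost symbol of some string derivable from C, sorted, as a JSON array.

FIRST iteration:
pass 1:
  A via A→c: +{c}
  B via B→b B: +{b}
  B via B→c: +{c}
  C via C→A C: +{c}
  C via C→b a: +{b}
  S via S→a C: +{a}
  S via S→b B: +{b}
  FIRST(S)={a,b}  FIRST(A)={c}  FIRST(B)={b,c}  FIRST(C)={b,c}
pass 2: done
  FIRST(S)={a,b}  FIRST(A)={c}  FIRST(B)={b,c}  FIRST(C)={b,c}

FIRST(C) = ["b", "c"]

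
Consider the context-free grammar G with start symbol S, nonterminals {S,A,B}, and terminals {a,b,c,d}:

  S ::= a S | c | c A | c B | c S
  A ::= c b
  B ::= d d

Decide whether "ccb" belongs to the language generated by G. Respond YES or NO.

Convert to CNF:
  S -> T0 A | T0 B | T0 S | T3 S | c
  A -> T0 T1
  B -> T2 T2
  T0 -> c
  T1 -> b
  T2 -> d
  T3 -> a

CYK table (by increasing span):
  [0..0]={S,T0}  "c"  orig:{S}
  [1..1]={S,T0}  "c"  orig:{S}
  [2..2]={T1}  "b"  orig:{}
  [0..1]={S}  "cc"
  [1..2]={A}  "cb"
  [0..2]={S}  "ccb"

S ∈ T[0,2] ⇒ YES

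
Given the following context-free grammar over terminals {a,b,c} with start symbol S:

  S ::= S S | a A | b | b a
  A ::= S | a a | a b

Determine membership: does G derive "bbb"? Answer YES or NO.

CNF form of G:
  S -> S S | T0 A | T1 T0 | b
  A -> S S | T0 A | T0 T0 | T0 T1 | T1 T0 | b
  T0 -> a
  T1 -> b

CYK table (by increasing span):
  cell(0,0) b: {A,S,T1}  orig:{A,S}
  cell(1,1) b: {A,S,T1}  orig:{A,S}
  cell(2,2) b: {A,S,T1}  orig:{A,S}
  cell(0,1) bb: {A,S}
  cell(1,2) bb: {A,S}
  cell(0,2) bbb: {A,S}

S ∈ T[0,2] ⇒ YES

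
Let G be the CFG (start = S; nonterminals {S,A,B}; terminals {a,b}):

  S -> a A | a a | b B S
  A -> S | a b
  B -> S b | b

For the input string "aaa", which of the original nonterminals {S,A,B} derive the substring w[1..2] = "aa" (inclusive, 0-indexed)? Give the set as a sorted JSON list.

Convert to CNF:
  S -> T0 A | T0 T0 | T1 X3
  A -> T0 A | T0 T0 | T0 T1 | T1 X2
  B -> S T1 | b
  T0 -> a
  T1 -> b
  X2 -> B S
  X3 -> B S

Fill CYK table bottom-up — only the sub-triangle for w[1..2]:
  [1..1]={T0}  "a"  orig:{}
  [2..2]={T0}  "a"  orig:{}
  [1..2]={A,S}  "aa"

Original NTs in T[1,2] deriving "aa": ["A", "S"]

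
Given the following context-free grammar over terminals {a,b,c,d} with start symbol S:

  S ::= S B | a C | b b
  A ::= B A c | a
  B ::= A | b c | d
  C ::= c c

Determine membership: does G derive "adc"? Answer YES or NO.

CNF form of G:
  S -> S B | T1 T1 | T2 C
  A -> B X3 | a
  B -> B X4 | T1 T0 | a | d
  C -> T0 T0
  T0 -> c
  T1 -> b
  T2 -> a
  X3 -> A T0
  X4 -> A T0

CYK table (by increasing span):
  cell(0,0) a: {A,B,T2}  orig:{A,B}
  cell(1,1) d: {B}
  cell(2,2) c: {T0}  orig:{}
  cell(0,1) ad: ∅
  cell(1,2) dc: ∅
  cell(0,2) adc: ∅

S ∉ T[0,2] ⇒ NO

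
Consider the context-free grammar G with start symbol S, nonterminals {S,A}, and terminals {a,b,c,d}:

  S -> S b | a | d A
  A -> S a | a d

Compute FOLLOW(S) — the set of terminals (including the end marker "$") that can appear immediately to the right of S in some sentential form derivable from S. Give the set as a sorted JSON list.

FIRST iteration:
iter 1:
  A via A→a d: +{a}
  S via S→a: +{a}
  S via S→d A: +{d}
  S: {a,d}  A: {a}
iter 2:
  A via A→S a: +{d}
  S: {a,d}  A: {a,d}
iter 3: (no change)
  S: {a,d}  A: {a,d}

Compute FOLLOW by fixpoint:
initialize: $ ∈ FOLLOW(S)
[1]
  A→S a: FOLLOW(S) ⊇ FIRST(a) = {a}; new: +{a}
  S→S b: FOLLOW(S) ⊇ FIRST(b) = {b}; new: +{b}
  S→d A: FOLLOW(A) ⊇ FOLLOW(S) ⊇ {$,a,b}; new: +{$,a,b}
  FOLLOW(S)={$,a,b}  FOLLOW(A)={$,a,b}
[2] (no change)
  FOLLOW(S)={$,a,b}  FOLLOW(A)={$,a,b}

FOLLOW(S) = ["$", "a", "b"]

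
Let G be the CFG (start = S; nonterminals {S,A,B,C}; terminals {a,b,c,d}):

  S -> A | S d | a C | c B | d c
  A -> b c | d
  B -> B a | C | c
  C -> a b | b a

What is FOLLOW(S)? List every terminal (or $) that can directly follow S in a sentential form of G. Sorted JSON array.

FIRST sets, iterate to fixpoint:
round 1:
  A via A→b c: +{b}
  A via A→d: +{d}
  B via B→c: +{c}
  C via C→a b: +{a}
  C via C→b a: +{b}
  S via S→A: +{b,d}
  S via S→a C: +{a}
  S via S→c B: +{c}
  S: {a,b,c,d}  A: {b,d}  B: {c}  C: {a,b}
round 2:
  B via B→C: +{a,b}
  S: {a,b,c,d}  A: {b,d}  B: {a,b,c}  C: {a,b}
round 3: (no change)
  S: {a,b,c,d}  A: {b,d}  B: {a,b,c}  C: {a,b}

Compute FOLLOW by fixpoint:
initialize: $ ∈ FOLLOW(S)
round 1:
  B→B a: FOLLOW(B) ⊇ FIRST(a) = {a}; new: +{a}
  B→C: FOLLOW(C) ⊇ FOLLOW(B) ⊇ {a}; new: +{a}
  S→A: FOLLOW(A) ⊇ FOLLOW(S) ⊇ {$}; new: +{$}
  S→S d: FOLLOW(S) ⊇ FIRST(d) = {d}; new: +{d}
  S→a C: FOLLOW(C) ⊇ FOLLOW(S) ⊇ {$,d}; new: +{$,d}
  S→c B: FOLLOW(B) ⊇ FOLLOW(S) ⊇ {$,d}; new: +{$,d}
  FOLLOW(S)={$,d}  FOLLOW(A)={$}  FOLLOW(B)={$,a,d}  FOLLOW(C)={$,a,d}
round 2:
  S→A: FOLLOW(A) ⊇ FOLLOW(S) ⊇ {$,d}; new: +{d}
  FOLLOW(S)={$,d}  FOLLOW(A)={$,d}  FOLLOW(B)={$,a,d}  FOLLOW(C)={$,a,d}
round 3: — fixpoint
  FOLLOW(S)={$,d}  FOLLOW(A)={$,d}  FOLLOW(B)={$,a,d}  FOLLOW(C)={$,a,d}

FOLLOW(S) = ["$", "d"]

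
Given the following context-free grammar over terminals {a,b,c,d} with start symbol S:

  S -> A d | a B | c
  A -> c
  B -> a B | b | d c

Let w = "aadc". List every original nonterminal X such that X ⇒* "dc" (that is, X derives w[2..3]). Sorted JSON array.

Convert to CNF:
  S -> A T1 | T0 B | c
  A -> c
  B -> T0 B | T1 T2 | b
  T0 -> a
  T1 -> d
  T2 -> c

Fill CYK table bottom-up (cells [i..j] with 2 ≤ i ≤ j ≤ 3 only):
  [2..2]={T1}  "d"  orig:{}
  [3..3]={A,S,T2}  "c"  orig:{A,S}
  [2..3]={B}  "dc"

Original NTs in T[2,3] deriving "dc": ["B"]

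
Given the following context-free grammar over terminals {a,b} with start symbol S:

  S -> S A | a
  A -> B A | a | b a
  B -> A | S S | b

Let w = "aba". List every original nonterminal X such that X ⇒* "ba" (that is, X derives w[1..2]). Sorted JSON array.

Convert to CNF:
  S -> S A | a
  A -> B A | T0 T1 | a
  B -> B A | S S | T0 T1 | a | b
  T0 -> b
  T1 -> a

Fill CYK table bottom-up, restricted to cells inside w[1..2]:
  cell(1,1) b: {B,T0}  orig:{B}
  cell(2,2) a: {A,B,S,T1}  orig:{A,B,S}
  cell(1,2) ba: {A,B}

Original NTs in T[1,2] deriving "ba": ["A", "B"]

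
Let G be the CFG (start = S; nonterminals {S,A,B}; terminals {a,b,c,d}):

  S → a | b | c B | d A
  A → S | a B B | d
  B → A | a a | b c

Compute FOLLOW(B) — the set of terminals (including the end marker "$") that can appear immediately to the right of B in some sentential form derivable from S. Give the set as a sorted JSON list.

FIRST sets, iterate to fixpoint:
iter 1:
  A via A→a B B: +{a}
  A via A→d: +{d}
  B via B→A: +{a,d}
  B via B→b c: +{b}
  S via S→a: +{a}
  S via S→b: +{b}
  S via S→c B: +{c}
  S via S→d A: +{d}
  FIRST(S)={a,b,c,d}  FIRST(A)={a,d}  FIRST(B)={a,b,d}
iter 2:
  A via A→S: +{b,c}
  B via B→A: +{c}
  FIRST(S)={a,b,c,d}  FIRST(A)={a,b,c,d}  FIRST(B)={a,b,c,d}
iter 3: done
  FIRST(S)={a,b,c,d}  FIRST(A)={a,b,c,d}  FIRST(B)={a,b,c,d}

Compute FOLLOW by fixpoint:
seed FOLLOW(S) with $
[1]
  A→a B B: FOLLOW(B) ⊇ FIRST(B) = {a,b,c,d}; new: +{a,b,c,d}
  B→A: FOLLOW(A) ⊇ FOLLOW(B) ⊇ {a,b,c,d}; new: +{a,b,c,d}
  S→c B: FOLLOW(B) ⊇ FOLLOW(S) ⊇ {$}; new: +{$}
  S→d A: FOLLOW(A) ⊇ FOLLOW(S) ⊇ {$}; new: +{$}
  S: {$}  A: {$,a,b,c,d}  B: {$,a,b,c,d}
[2]
  A→S: FOLLOW(S) ⊇ FOLLOW(A) ⊇ {$,a,b,c,d}; new: +{a,b,c,d}
  S: {$,a,b,c,d}  A: {$,a,b,c,d}  B: {$,a,b,c,d}
[3] — fixpoint
  S: {$,a,b,c,d}  A: {$,a,b,c,d}  B: {$,a,b,c,d}

FOLLOW(B) = ["$", "a", "b", "c", "d"]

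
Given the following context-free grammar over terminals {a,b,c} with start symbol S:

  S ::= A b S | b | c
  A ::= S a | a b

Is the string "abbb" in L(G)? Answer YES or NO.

Convert to CNF:
  S -> A X2 | b | c
  A -> S T0 | T0 T1
  T0 -> a
  T1 -> b
  X2 -> T1 S

CYK fill:
  T[0,0] 'a' = {T0}  orig:{}
  T[1,1] 'b' = {S,T1}  orig:{S}
  T[2,2] 'b' = {S,T1}  orig:{S}
  T[3,3] 'b' = {S,T1}  orig:{S}
  T[0,1] 'ab' = {A}
  T[1,2] 'bb' = {X2}  orig:{}
  T[2,3] 'bb' = {X2}  orig:{}
  T[0,2] 'abb' = ∅
  T[1,3] 'bbb' = ∅
  T[0,3] 'abbb' = {S}

S ∈ T[0,3] ⇒ YES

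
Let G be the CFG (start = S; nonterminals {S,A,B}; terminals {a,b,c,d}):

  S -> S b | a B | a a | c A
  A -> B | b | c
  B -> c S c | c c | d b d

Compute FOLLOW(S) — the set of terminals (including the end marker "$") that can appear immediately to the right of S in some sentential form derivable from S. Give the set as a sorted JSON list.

FIRST iteration:
round 1:
  A via A→b: +{b}
  A via A→c: +{c}
  B via B→c S c: +{c}
  B via B→d b d: +{d}
  S via S→a B: +{a}
  S via S→c A: +{c}
  FIRST(S)={a,c}  FIRST(A)={b,c}  FIRST(B)={c,d}
round 2:
  A via A→B: +{d}
  FIRST(S)={a,c}  FIRST(A)={b,c,d}  FIRST(B)={c,d}
round 3: (no change)
  FIRST(S)={a,c}  FIRST(A)={b,c,d}  FIRST(B)={c,d}

FOLLOW sets:
FOLLOW(S) := {$}
pass 1:
  B→c S c: FOLLOW(S) ⊇ FIRST(c) = {c}; new: +{c}
  S→S b: FOLLOW(S) ⊇ FIRST(b) = {b}; new: +{b}
  S→a B: FOLLOW(B) ⊇ FOLLOW(S) ⊇ {$,b,c}; new: +{$,b,c}
  S→c A: FOLLOW(A) ⊇ FOLLOW(S) ⊇ {$,b,c}; new: +{$,b,c}
  S: {$,b,c}  A: {$,b,c}  B: {$,b,c}
pass 2: (no change)
  S: {$,b,c}  A: {$,b,c}  B: {$,b,c}

FOLLOW(S) = ["$", "b", "c"]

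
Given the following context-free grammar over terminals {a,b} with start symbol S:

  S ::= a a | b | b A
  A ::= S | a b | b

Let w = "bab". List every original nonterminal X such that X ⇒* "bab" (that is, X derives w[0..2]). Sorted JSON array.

Convert to CNF:
  S -> T0 T0 | T1 A | b
  A -> T0 T0 | T0 T1 | T1 A | b
  T0 -> a
  T1 -> b

Fill CYK table bottom-up (cells [i..j] with 0 ≤ i ≤ j ≤ 2 only):
  [0..0]={A,S,T1}  "b"  orig:{A,S}
  [1..1]={T0}  "a"  orig:{}
  [2..2]={A,S,T1}  "b"  orig:{A,S}
  [0..1]=∅  "ba"
  [1..2]={A}  "ab"
  [0..2]={A,S}  "bab"

Original NTs in T[0,2] deriving "bab": ["A", "S"]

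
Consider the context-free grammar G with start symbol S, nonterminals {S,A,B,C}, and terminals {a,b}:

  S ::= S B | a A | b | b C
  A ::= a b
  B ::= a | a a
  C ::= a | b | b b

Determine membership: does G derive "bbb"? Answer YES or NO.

CNF form of G:
  S -> S B | T0 A | T1 C | b
  A -> T0 T1
  B -> T0 T0 | a
  C -> T1 T1 | a | b
  T0 -> a
  T1 -> b

CYK fill:
  T[0,0] 'b' = {C,S,T1}  orig:{C,S}
  T[1,1] 'b' = {C,S,T1}  orig:{C,S}
  T[2,2] 'b' = {C,S,T1}  orig:{C,S}
  T[0,1] 'bb' = {C,S}
  T[1,2] 'bb' = {C,S}
  T[0,2] 'bbb' = {S}

S ∈ T[0,2] ⇒ YES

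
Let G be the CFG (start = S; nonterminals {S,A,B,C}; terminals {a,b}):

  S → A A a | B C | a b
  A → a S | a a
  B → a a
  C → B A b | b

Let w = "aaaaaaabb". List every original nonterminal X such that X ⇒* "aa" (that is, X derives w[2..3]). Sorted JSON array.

Convert to CNF:
  S -> A X3 | B C | T0 T1
  A -> T0 S | T0 T0
  B -> T0 T0
  C -> B X2 | b
  T0 -> a
  T1 -> b
  X2 -> A T1
  X3 -> A T0

CYK fill, restricted to cells inside w[2..3]:
  T[2,2] 'a' = {T0}  orig:{}
  T[3,3] 'a' = {T0}  orig:{}
  T[2,3] 'aa' = {A,B}

Original NTs in T[2,3] deriving "aa": ["A", "B"]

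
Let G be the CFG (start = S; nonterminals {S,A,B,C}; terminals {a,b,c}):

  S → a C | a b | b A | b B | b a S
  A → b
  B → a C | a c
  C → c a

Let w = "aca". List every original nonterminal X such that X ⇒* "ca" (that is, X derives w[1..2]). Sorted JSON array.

CNF form of G:
  S -> T0 C | T0 T2 | T2 A | T2 B | T2 X3
  A -> b
  B -> T0 C | T0 T1
  C -> T1 T0
  T0 -> a
  T1 -> c
  T2 -> b
  X3 -> T0 S

CYK fill, restricted to cells inside w[1..2]:
  [1..1]={T1}  "c"  orig:{}
  [2..2]={T0}  "a"  orig:{}
  [1..2]={C}  "ca"

Original NTs in T[1,2] deriving "ca": ["C"]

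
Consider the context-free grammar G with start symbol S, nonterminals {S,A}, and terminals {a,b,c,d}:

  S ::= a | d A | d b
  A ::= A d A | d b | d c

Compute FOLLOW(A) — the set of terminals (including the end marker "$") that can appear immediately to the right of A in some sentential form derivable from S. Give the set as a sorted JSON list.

Compute FIRST by fixpoint:
pass 1:
  A via A→d b: +{d}
  S via S→a: +{a}
  S via S→d A: +{d}
  FIRST[S]={a,d}  FIRST[A]={d}
pass 2: — fixpoint
  FIRST[S]={a,d}  FIRST[A]={d}

FOLLOW sets:
initialize: $ ∈ FOLLOW(S)
round 1:
  A→A d A: FOLLOW(A) ⊇ FIRST(d) = {d}; new: +{d}
  S→d A: FOLLOW(A) ⊇ FOLLOW(S) ⊇ {$}; new: +{$}
  FOLLOW(S)={$}  FOLLOW(A)={$,d}
round 2: (no change)
  FOLLOW(S)={$}  FOLLOW(A)={$,d}

FOLLOW(A) = ["$", "d"]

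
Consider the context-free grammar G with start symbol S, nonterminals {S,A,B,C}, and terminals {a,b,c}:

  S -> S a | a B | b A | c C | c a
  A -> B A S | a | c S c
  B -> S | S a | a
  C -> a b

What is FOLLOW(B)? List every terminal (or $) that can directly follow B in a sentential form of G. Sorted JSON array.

Compute FIRST by fixpoint:
round 1:
  A via A→a: +{a}
  A via A→c S c: +{c}
  B via B→a: +{a}
  C via C→a b: +{a}
  S via S→a B: +{a}
  S via S→b A: +{b}
  S via S→c C: +{c}
  S: {a,b,c}  A: {a,c}  B: {a}  C: {a}
round 2:
  B via B→S: +{b,c}
  S: {a,b,c}  A: {a,c}  B: {a,b,c}  C: {a}
round 3:
  A via A→B A S: +{b}
  S: {a,b,c}  A: {a,b,c}  B: {a,b,c}  C: {a}
round 4: (stable)
  S: {a,b,c}  A: {a,b,c}  B: {a,b,c}  C: {a}

Compute FOLLOW by fixpoint:
seed FOLLOW(S) with $
pass 1:
  A→B A S: FOLLOW(B) ⊇ FIRST(A) = {a,b,c}; new: +{a,b,c}
  A→B A S: FOLLOW(A) ⊇ FIRST(S) = {a,b,c}; new: +{a,b,c}
  A→B A S: FOLLOW(S) ⊇ FOLLOW(A) ⊇ {a,b,c}; new: +{a,b,c}
  S→a B: FOLLOW(B) ⊇ FOLLOW(S) ⊇ {$,a,b,c}; new: +{$}
  S→b A: FOLLOW(A) ⊇ FOLLOW(S) ⊇ {$,a,b,c}; new: +{$}
  S→c C: FOLLOW(C) ⊇ FOLLOW(S) ⊇ {$,a,b,c}; new: +{$,a,b,c}
  FOLLOW(S)={$,a,b,c}  FOLLOW(A)={$,a,b,c}  FOLLOW(B)={$,a,b,c}  FOLLOW(C)={$,a,b,c}
pass 2: done
  FOLLOW(S)={$,a,b,c}  FOLLOW(A)={$,a,b,c}  FOLLOW(B)={$,a,b,c}  FOLLOW(C)={$,a,b,c}

FOLLOW(B) = ["$", "a", "b", "c"]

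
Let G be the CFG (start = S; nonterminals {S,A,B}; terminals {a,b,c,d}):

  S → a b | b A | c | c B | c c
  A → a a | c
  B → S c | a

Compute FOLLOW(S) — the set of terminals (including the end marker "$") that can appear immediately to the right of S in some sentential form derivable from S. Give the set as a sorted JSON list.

FIRST iteration:
[1]
  A via A→a a: +{a}
  A via A→c: +{c}
  B via B→a: +{a}
  S via S→a b: +{a}
  S via S→b A: +{b}
  S via S→c: +{c}
  S: {a,b,c}  A: {a,c}  B: {a}
[2]
  B via B→S c: +{b,c}
  S: {a,b,c}  A: {a,c}  B: {a,b,c}
[3] (stable)
  S: {a,b,c}  A: {a,c}  B: {a,b,c}

FOLLOW sets:
seed FOLLOW(S) with $
round 1:
  B→S c: FOLLOW(S) ⊇ FIRST(c) = {c}; new: +{c}
  S→b A: FOLLOW(A) ⊇ FOLLOW(S) ⊇ {$,c}; new: +{$,c}
  S→c B: FOLLOW(B) ⊇ FOLLOW(S) ⊇ {$,c}; new: +{$,c}
  S: {$,c}  A: {$,c}  B: {$,c}
round 2: — fixpoint
  S: {$,c}  A: {$,c}  B: {$,c}

FOLLOW(S) = ["$", "c"]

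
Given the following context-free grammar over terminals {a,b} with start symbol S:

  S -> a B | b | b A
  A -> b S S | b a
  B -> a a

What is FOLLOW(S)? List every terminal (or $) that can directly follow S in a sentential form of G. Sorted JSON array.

Compute FIRST by fixpoint:
round 1:
  A via A→b S S: +{b}
  B via B→a a: +{a}
  S via S→a B: +{a}
  S via S→b: +{b}
  S: {a,b}  A: {b}  B: {a}
round 2: — fixpoint
  S: {a,b}  A: {b}  B: {a}

FOLLOW iteration:
seed FOLLOW(S) with $
iter 1:
  A→b S S: FOLLOW(S) ⊇ FIRST(S) = {a,b}; new: +{a,b}
  S→a B: FOLLOW(B) ⊇ FOLLOW(S) ⊇ {$,a,b}; new: +{$,a,b}
  S→b A: FOLLOW(A) ⊇ FOLLOW(S) ⊇ {$,a,b}; new: +{$,a,b}
  FOLLOW(S)={$,a,b}  FOLLOW(A)={$,a,b}  FOLLOW(B)={$,a,b}
iter 2: done
  FOLLOW(S)={$,a,b}  FOLLOW(A)={$,a,b}  FOLLOW(B)={$,a,b}

FOLLOW(S) = ["$", "a", "b"]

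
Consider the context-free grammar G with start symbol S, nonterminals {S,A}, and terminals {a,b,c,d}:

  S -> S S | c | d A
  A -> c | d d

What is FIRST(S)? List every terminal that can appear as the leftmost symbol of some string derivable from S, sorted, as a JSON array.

FIRST sets, iterate to fixpoint:
iter 1:
  A via A→c: +{c}
  A via A→d d: +{d}
  S via S→c: +{c}
  S via S→d A: +{d}
  S: {c,d}  A: {c,d}
iter 2: (no change)
  S: {c,d}  A: {c,d}

FIRST(S) = ["c", "d"]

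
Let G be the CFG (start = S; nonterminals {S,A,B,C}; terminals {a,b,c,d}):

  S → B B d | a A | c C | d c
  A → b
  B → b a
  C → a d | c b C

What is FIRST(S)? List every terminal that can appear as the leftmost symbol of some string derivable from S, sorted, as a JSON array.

Compute FIRST by fixpoint:
iter 1:
  A via A→b: +{b}
  B via B→b a: +{b}
  C via C→a d: +{a}
  C via C→c b C: +{c}
  S via S→B B d: +{b}
  S via S→a A: +{a}
  S via S→c C: +{c}
  S via S→d c: +{d}
  FIRST(S)={a,b,c,d}  FIRST(A)={b}  FIRST(B)={b}  FIRST(C)={a,c}
iter 2: — fixpoint
  FIRST(S)={a,b,c,d}  FIRST(A)={b}  FIRST(B)={b}  FIRST(C)={a,c}

FIRST(S) = ["a", "b", "c", "d"]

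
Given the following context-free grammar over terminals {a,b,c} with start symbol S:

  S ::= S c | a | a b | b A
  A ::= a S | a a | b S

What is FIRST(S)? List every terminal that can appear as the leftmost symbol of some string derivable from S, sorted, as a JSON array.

Compute FIRST by fixpoint:
pass 1:
  A via A→a S: +{a}
  A via A→b S: +{b}
  S via S→a: +{a}
  S via S→b A: +{b}
  FIRST[S]={a,b}  FIRST[A]={a,b}
pass 2: (no change)
  FIRST[S]={a,b}  FIRST[A]={a,b}

FIRST(S) = ["a", "b"]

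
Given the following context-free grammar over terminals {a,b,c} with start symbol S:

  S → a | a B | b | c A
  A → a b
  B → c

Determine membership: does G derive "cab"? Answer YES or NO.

Convert to CNF:
  S -> T0 B | T2 A | a | b
  A -> T0 T1
  B -> c
  T0 -> a
  T1 -> b
  T2 -> c

CYK table (by increasing span):
  T[0,0] 'c' = {B,T2}  orig:{B}
  T[1,1] 'a' = {S,T0}  orig:{S}
  T[2,2] 'b' = {S,T1}  orig:{S}
  T[0,1] 'ca' = ∅
  T[1,2] 'ab' = {A}
  T[0,2] 'cab' = {S}

S ∈ T[0,2] ⇒ YES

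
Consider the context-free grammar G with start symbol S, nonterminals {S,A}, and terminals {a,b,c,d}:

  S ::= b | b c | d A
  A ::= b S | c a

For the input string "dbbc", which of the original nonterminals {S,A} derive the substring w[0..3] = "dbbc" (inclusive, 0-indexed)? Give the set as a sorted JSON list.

CNF form of G:
  S -> T0 T1 | T3 A | b
  A -> T0 S | T1 T2
  T0 -> b
  T1 -> c
  T2 -> a
  T3 -> d

Fill CYK table bottom-up — only the sub-triangle for w[0..3]:
  [0..0]={T3}  "d"  orig:{}
  [1..1]={S,T0}  "b"  orig:{S}
  [2..2]={S,T0}  "b"  orig:{S}
  [3..3]={T1}  "c"  orig:{}
  [0..1]=∅  "db"
  [1..2]={A}  "bb"
  [2..3]={S}  "bc"
  [0..2]={S}  "dbb"
  [1..3]={A}  "bbc"
  [0..3]={S}  "dbbc"

Original NTs in T[0,3] deriving "dbbc": ["S"]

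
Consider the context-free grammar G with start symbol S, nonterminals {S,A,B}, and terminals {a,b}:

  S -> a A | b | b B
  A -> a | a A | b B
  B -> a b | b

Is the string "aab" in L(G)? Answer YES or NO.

Convert to CNF:
  S -> T0 A | T1 B | b
  A -> T0 A | T1 B | a
  B -> T0 T1 | b
  T0 -> a
  T1 -> b

CYK table (by increasing span):
  T[0,0] 'a' = {A,T0}  orig:{A}
  T[1,1] 'a' = {A,T0}  orig:{A}
  T[2,2] 'b' = {B,S,T1}  orig:{B,S}
  T[0,1] 'aa' = {A,S}
  T[1,2] 'ab' = {B}
  T[0,2] 'aab' = ∅

S ∉ T[0,2] ⇒ NO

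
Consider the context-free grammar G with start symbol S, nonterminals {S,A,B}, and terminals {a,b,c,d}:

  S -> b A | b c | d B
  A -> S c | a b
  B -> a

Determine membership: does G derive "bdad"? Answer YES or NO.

Convert to CNF:
  S -> T2 A | T2 T0 | T3 B
  A -> S T0 | T1 T2
  B -> a
  T0 -> c
  T1 -> a
  T2 -> b
  T3 -> d

CYK fill:
  T[0,0] 'b' = {T2}  orig:{}
  T[1,1] 'd' = {T3}  orig:{}
  T[2,2] 'a' = {B,T1}  orig:{B}
  T[3,3] 'd' = {T3}  orig:{}
  T[0,1] 'bd' = ∅
  T[1,2] 'da' = {S}
  T[2,3] 'ad' = ∅
  T[0,2] 'bda' = ∅
  T[1,3] 'dad' = ∅
  T[0,3] 'bdad' = ∅

S ∉ T[0,3] ⇒ NO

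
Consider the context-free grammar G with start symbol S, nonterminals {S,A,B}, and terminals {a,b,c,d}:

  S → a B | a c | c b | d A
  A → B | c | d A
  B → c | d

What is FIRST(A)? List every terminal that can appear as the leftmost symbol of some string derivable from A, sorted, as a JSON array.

Compute FIRST by fixpoint:
round 1:
  A via A→c: +{c}
  A via A→d A: +{d}
  B via B→c: +{c}
  B via B→d: +{d}
  S via S→a B: +{a}
  S via S→c b: +{c}
  S via S→d A: +{d}
  FIRST(S)={a,c,d}  FIRST(A)={c,d}  FIRST(B)={c,d}
round 2: done
  FIRST(S)={a,c,d}  FIRST(A)={c,d}  FIRST(B)={c,d}

FIRST(A) = ["c", "d"]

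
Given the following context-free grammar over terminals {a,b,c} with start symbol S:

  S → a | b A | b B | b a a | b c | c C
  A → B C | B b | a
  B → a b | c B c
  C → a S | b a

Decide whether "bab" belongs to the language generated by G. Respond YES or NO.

CNF form of G:
  S -> T0 A | T0 B | T0 T2 | T0 X4 | T2 C | a
  A -> B C | B T0 | a
  B -> T1 T0 | T2 X3
  C -> T0 T1 | T1 S
  T0 -> b
  T1 -> a
  T2 -> c
  X3 -> B T2
  X4 -> T1 T1

CYK table (by increasing span):
  T[0,0] 'b' = {T0}  orig:{}
  T[1,1] 'a' = {A,S,T1}  orig:{A,S}
  T[2,2] 'b' = {T0}  orig:{}
  T[0,1] 'ba' = {C,S}
  T[1,2] 'ab' = {B}
  T[0,2] 'bab' = {S}

S ∈ T[0,2] ⇒ YES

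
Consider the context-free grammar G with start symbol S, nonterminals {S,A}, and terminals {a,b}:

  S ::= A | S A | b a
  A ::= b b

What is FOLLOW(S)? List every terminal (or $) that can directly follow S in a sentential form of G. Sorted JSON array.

FIRST iteration:
pass 1:
  A via A→b b: +{b}
  S via S→A: +{b}
  FIRST[S]={b}  FIRST[A]={b}
pass 2: (stable)
  FIRST[S]={b}  FIRST[A]={b}

FOLLOW iteration:
seed FOLLOW(S) with $
iter 1:
  S→A: FOLLOW(A) ⊇ FOLLOW(S) ⊇ {$}; new: +{$}
  S→S A: FOLLOW(S) ⊇ FIRST(A) = {b}; new: +{b}
  S→S A: FOLLOW(A) ⊇ FOLLOW(S) ⊇ {$,b}; new: +{b}
  S: {$,b}  A: {$,b}
iter 2: done
  S: {$,b}  A: {$,b}

FOLLOW(S) = ["$", "b"]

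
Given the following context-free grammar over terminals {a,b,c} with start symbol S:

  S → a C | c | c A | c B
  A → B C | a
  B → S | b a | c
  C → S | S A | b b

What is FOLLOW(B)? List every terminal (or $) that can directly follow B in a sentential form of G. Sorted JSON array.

FIRST sets, iterate to fixpoint:
[1]
  A via A→a: +{a}
  B via B→b a: +{b}
  B via B→c: +{c}
  C via C→b b: +{b}
  S via S→a C: +{a}
  S via S→c: +{c}
  FIRST(S)={a,c}  FIRST(A)={a}  FIRST(B)={b,c}  FIRST(C)={b}
[2]
  A via A→B C: +{b,c}
  B via B→S: +{a}
  C via C→S: +{a,c}
  FIRST(S)={a,c}  FIRST(A)={a,b,c}  FIRST(B)={a,b,c}  FIRST(C)={a,b,c}
[3] (no change)
  FIRST(S)={a,c}  FIRST(A)={a,b,c}  FIRST(B)={a,b,c}  FIRST(C)={a,b,c}

Compute FOLLOW by fixpoint:
initialize: $ ∈ FOLLOW(S)
pass 1:
  A→B C: FOLLOW(B) ⊇ FIRST(C) = {a,b,c}; new: +{a,b,c}
  B→S: FOLLOW(S) ⊇ FOLLOW(B) ⊇ {a,b,c}; new: +{a,b,c}
  S→a C: FOLLOW(C) ⊇ FOLLOW(S) ⊇ {$,a,b,c}; new: +{$,a,b,c}
  S→c A: FOLLOW(A) ⊇ FOLLOW(S) ⊇ {$,a,b,c}; new: +{$,a,b,c}
  S→c B: FOLLOW(B) ⊇ FOLLOW(S) ⊇ {$,a,b,c}; new: +{$}
  FOLLOW[S]={$,a,b,c}  FOLLOW[A]={$,a,b,c}  FOLLOW[B]={$,a,b,c}  FOLLOW[C]={$,a,b,c}
pass 2: done
  FOLLOW[S]={$,a,b,c}  FOLLOW[A]={$,a,b,c}  FOLLOW[B]={$,a,b,c}  FOLLOW[C]={$,a,b,c}

FOLLOW(B) = ["$", "a", "b", "c"]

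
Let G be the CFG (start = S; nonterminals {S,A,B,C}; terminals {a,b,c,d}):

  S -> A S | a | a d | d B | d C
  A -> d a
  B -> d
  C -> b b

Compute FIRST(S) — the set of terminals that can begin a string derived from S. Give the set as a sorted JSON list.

FIRST sets, iterate to fixpoint:
iter 1:
  A via A→d a: +{d}
  B via B→d: +{d}
  C via C→b b: +{b}
  S via S→A S: +{d}
  S via S→a: +{a}
  FIRST[S]={a,d}  FIRST[A]={d}  FIRST[B]={d}  FIRST[C]={b}
iter 2: — fixpoint
  FIRST[S]={a,d}  FIRST[A]={d}  FIRST[B]={d}  FIRST[C]={b}

FIRST(S) = ["a", "d"]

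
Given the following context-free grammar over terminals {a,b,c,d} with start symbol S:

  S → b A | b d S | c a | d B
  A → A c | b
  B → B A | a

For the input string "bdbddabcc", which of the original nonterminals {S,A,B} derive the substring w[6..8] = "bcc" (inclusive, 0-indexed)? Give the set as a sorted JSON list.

Convert to CNF:
  S -> T0 T3 | T1 A | T1 X4 | T2 B
  A -> A T0 | b
  B -> B A | a
  T0 -> c
  T1 -> b
  T2 -> d
  T3 -> a
  X4 -> T2 S

CYK table (by increasing span) (cells [i..j] with 6 ≤ i ≤ j ≤ 8 only):
  cell(6,6) b: {A,T1}  orig:{A}
  cell(7,7) c: {T0}  orig:{}
  cell(8,8) c: {T0}  orig:{}
  cell(6,7) bc: {A}
  cell(7,8) cc: ∅
  cell(6,8) bcc: {A}

Original NTs in T[6,8] deriving "bcc": ["A"]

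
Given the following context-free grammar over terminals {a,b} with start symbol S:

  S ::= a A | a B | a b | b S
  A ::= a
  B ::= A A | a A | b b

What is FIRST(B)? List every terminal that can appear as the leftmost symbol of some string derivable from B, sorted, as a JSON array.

Compute FIRST by fixpoint:
pass 1:
  A via A→a: +{a}
  B via B→A A: +{a}
  B via B→b b: +{b}
  S via S→a A: +{a}
  S via S→b S: +{b}
  FIRST[S]={a,b}  FIRST[A]={a}  FIRST[B]={a,b}
pass 2: (no change)
  FIRST[S]={a,b}  FIRST[A]={a}  FIRST[B]={a,b}

FIRST(B) = ["a", "b"]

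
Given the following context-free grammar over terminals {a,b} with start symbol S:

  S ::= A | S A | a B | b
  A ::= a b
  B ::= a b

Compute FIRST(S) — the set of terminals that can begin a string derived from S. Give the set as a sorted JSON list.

FIRST iteration:
round 1:
  A via A→a b: +{a}
  B via B→a b: +{a}
  S via S→A: +{a}
  S via S→b: +{b}
  FIRST[S]={a,b}  FIRST[A]={a}  FIRST[B]={a}
round 2: done
  FIRST[S]={a,b}  FIRST[A]={a}  FIRST[B]={a}

FIRST(S) = ["a", "b"]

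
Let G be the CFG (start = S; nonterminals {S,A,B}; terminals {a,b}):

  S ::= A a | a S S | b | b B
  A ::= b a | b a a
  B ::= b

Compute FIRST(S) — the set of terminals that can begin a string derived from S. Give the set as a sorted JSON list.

FIRST sets, iterate to fixpoint:
iter 1:
  A via A→b a: +{b}
  B via B→b: +{b}
  S via S→A a: +{b}
  S via S→a S S: +{a}
  FIRST[S]={a,b}  FIRST[A]={b}  FIRST[B]={b}
iter 2: (no change)
  FIRST[S]={a,b}  FIRST[A]={b}  FIRST[B]={b}

FIRST(S) = ["a", "b"]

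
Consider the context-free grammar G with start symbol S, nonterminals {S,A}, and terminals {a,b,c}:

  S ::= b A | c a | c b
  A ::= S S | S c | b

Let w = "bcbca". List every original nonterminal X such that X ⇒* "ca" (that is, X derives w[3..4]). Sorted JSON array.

CNF form of G:
  S -> T0 T1 | T0 T2 | T1 A
  A -> S S | S T0 | b
  T0 -> c
  T1 -> b
  T2 -> a

CYK fill — only the sub-triangle for w[3..4]:
  T[3,3] 'c' = {T0}  orig:{}
  T[4,4] 'a' = {T2}  orig:{}
  T[3,4] 'ca' = {S}

Original NTs in T[3,4] deriving "ca": ["S"]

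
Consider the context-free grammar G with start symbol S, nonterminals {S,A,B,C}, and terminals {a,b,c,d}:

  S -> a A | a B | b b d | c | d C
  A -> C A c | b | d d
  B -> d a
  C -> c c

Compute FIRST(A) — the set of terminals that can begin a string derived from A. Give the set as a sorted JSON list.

FIRST iteration:
pass 1:
  A via A→b: +{b}
  A via A→d d: +{d}
  B via B→d a: +{d}
  C via C→c c: +{c}
  S via S→a A: +{a}
  S via S→b b d: +{b}
  S via S→c: +{c}
  S via S→d C: +{d}
  FIRST(S)={a,b,c,d}  FIRST(A)={b,d}  FIRST(B)={d}  FIRST(C)={c}
pass 2:
  A via A→C A c: +{c}
  FIRST(S)={a,b,c,d}  FIRST(A)={b,c,d}  FIRST(B)={d}  FIRST(C)={c}
pass 3: (stable)
  FIRST(S)={a,b,c,d}  FIRST(A)={b,c,d}  FIRST(B)={d}  FIRST(C)={c}

FIRST(A) = ["b", "c", "d"]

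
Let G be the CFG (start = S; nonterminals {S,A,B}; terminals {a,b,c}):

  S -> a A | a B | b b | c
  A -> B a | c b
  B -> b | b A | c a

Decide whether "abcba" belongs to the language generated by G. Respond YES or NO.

Convert to CNF:
  S -> T0 A | T0 B | T2 T2 | c
  A -> B T0 | T1 T2
  B -> T1 T0 | T2 A | b
  T0 -> a
  T1 -> c
  T2 -> b

Fill CYK table bottom-up:
  [0..0]={T0}  "a"  orig:{}
  [1..1]={B,T2}  "b"  orig:{B}
  [2..2]={S,T1}  "c"  orig:{S}
  [3..3]={B,T2}  "b"  orig:{B}
  [4..4]={T0}  "a"  orig:{}
  [0..1]={S}  "ab"
  [1..2]=∅  "bc"
  [2..3]={A}  "cb"
  [3..4]={A}  "ba"
  [0..2]=∅  "abc"
  [1..3]={B}  "bcb"
  [2..4]=∅  "cba"
  [0..3]={S}  "abcb"
  [1..4]={A}  "bcba"
  [0..4]={S}  "abcba"

S ∈ T[0,4] ⇒ YES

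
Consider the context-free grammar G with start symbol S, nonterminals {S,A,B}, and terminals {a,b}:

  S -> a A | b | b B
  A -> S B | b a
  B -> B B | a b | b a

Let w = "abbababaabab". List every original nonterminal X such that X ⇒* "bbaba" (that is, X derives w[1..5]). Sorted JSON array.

CNF form of G:
  S -> T0 B | T1 A | b
  A -> S B | T0 T1
  B -> B B | T0 T1 | T1 T0
  T0 -> b
  T1 -> a

CYK table (by increasing span) (cells [i..j] with 1 ≤ i ≤ j ≤ 5 only):
  [1..1]={S,T0}  "b"  orig:{S}
  [2..2]={S,T0}  "b"  orig:{S}
  [3..3]={T1}  "a"  orig:{}
  [4..4]={S,T0}  "b"  orig:{S}
  [5..5]={T1}  "a"  orig:{}
  [1..2]=∅  "bb"
  [2..3]={A,B}  "ba"
  [3..4]={B}  "ab"
  [4..5]={A,B}  "ba"
  [1..3]={A,S}  "bba"
  [2..4]={A,S}  "bab"
  [3..5]={S}  "aba"
  [1..4]=∅  "bbab"
  [2..5]={B}  "baba"
  [1..5]={A,S}  "bbaba"

Original NTs in T[1,5] deriving "bbaba": ["A", "S"]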